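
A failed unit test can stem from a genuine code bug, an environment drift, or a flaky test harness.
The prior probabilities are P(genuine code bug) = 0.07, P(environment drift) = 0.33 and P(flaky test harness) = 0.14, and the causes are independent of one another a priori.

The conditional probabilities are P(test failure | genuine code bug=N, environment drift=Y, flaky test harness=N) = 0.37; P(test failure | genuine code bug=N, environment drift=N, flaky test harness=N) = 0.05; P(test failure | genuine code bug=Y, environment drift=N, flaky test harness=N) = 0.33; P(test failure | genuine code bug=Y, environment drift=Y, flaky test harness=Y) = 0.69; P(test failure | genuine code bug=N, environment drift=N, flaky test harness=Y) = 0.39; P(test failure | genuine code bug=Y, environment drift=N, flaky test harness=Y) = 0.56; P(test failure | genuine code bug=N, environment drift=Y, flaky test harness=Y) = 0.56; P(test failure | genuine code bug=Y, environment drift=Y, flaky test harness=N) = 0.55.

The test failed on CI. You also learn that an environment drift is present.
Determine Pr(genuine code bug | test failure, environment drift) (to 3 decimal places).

Pr(genuine code bug | test failure, environment drift) ≈ 0.098

P(test failure | environment drift) = 0.37×0.93×0.86 + 0.56×0.93×0.14 + 0.55×0.07×0.86 + 0.69×0.07×0.14 = 0.295926 + 0.072912 + 0.033110 + 0.006762 = 0.408710
Restricting to configurations with genuine code bug present: 0.033110 + 0.006762 = 0.039872.
Hence the posterior is 0.039872/0.408710 ≈ 0.098.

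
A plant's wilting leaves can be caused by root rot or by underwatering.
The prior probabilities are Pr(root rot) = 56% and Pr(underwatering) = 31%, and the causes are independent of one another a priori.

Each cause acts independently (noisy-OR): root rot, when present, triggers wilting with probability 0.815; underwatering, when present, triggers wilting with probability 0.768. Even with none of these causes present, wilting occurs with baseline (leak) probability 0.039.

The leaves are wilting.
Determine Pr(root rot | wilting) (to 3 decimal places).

Pr(root rot | wilting) ≈ 0.804

Under noisy-OR, P(wilting | causes) = 1 − (1−0.039)·∏(1−qᵢ) over the active causes.
Sum P(wilting|·) weighted by the priors over the 4 (root rot, underwatering) configurations:
  P(wilting) = 0.039·0.44·0.69 + 0.777048·0.44·0.31 + 0.822215·0.56·0.69 + 0.958754·0.56·0.31
        = 0.011840 + 0.105989 + 0.317704 + 0.166440 = 0.601973
Configurations with root rot contribute 0.484144, so
  P(root rot | wilting) = 0.484144 / 0.601973 ≈ 0.804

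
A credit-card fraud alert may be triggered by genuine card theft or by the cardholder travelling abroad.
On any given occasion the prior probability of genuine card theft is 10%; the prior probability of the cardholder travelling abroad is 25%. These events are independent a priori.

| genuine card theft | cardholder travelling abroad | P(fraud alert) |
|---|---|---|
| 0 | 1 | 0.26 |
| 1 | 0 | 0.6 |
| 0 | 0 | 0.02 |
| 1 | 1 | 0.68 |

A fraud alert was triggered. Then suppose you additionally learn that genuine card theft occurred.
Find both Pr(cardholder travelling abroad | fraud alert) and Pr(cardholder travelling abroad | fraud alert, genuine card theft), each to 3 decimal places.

Pr(cardholder travelling abroad | fraud alert) ≈ 0.563; Pr(cardholder travelling abroad | fraud alert, genuine card theft) ≈ 0.274

For the numerator, keep only cardholder travelling abroad=true terms: 0.058500 + 0.017000 = 0.075500
The normalizing constant is 0.02×0.9×0.75 + 0.26×0.9×0.25 + 0.6×0.1×0.75 + 0.68×0.1×0.25 = 0.134000
Posterior = 0.075500 / 0.134000 ≈ 0.563

With the extra evidence:
Weight on cardholder travelling abroad=true, given the evidence: 0.68×0.25 = 0.170000
Normalizer over all consistent configurations: 0.6×0.75 + 0.68×0.25 = 0.620000
P(cardholder travelling abroad | fraud alert, genuine card theft) = 0.170000/0.620000 ≈ 0.274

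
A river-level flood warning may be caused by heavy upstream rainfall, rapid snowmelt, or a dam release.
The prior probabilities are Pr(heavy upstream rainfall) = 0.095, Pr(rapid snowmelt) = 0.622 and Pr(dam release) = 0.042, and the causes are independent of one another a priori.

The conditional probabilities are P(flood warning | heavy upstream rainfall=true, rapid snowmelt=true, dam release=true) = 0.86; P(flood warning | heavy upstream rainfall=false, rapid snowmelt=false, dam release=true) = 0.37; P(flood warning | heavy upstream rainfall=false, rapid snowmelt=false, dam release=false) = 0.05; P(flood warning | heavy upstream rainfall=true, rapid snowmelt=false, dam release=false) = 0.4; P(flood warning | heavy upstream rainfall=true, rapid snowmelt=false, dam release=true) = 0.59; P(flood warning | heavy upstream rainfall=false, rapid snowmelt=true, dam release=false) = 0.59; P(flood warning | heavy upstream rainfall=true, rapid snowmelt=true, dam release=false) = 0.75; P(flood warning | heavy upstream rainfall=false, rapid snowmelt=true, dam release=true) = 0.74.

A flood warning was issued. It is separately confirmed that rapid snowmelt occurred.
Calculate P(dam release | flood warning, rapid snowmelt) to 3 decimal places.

P(dam release | flood warning, rapid snowmelt) ≈ 0.052

P(flood warning | rapid snowmelt) = 0.59·0.905·0.958 + 0.74·0.905·0.042 + 0.75·0.095·0.958 + 0.86·0.095·0.042 = 0.511524 + 0.028127 + 0.068257 + 0.003431 = 0.611339
Of this, 0.031558 comes from 0.028127 + 0.003431 (the dam release=true cases).
So P(dam release | flood warning, rapid snowmelt) = 0.031558/0.611339 ≈ 0.052.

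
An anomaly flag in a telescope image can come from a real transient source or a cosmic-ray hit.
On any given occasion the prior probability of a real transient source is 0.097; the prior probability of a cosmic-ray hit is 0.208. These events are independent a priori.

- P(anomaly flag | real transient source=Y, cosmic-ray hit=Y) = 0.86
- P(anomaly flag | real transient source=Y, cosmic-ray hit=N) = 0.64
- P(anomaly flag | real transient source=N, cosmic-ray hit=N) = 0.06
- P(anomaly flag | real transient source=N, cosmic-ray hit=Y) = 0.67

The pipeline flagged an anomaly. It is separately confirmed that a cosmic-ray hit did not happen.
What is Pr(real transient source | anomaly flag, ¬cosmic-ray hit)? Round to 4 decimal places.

P(anomaly flag | ¬cosmic-ray hit) = 0.06×0.903 + 0.64×0.097 = 0.054180 + 0.062080 = 0.116260
Restricting to configurations with real transient source present: 0.64×0.097 = 0.062080.
Hence the posterior is 0.062080/0.116260 ≈ 0.5340.

Pr(real transient source | anomaly flag, ¬cosmic-ray hit) ≈ 0.5340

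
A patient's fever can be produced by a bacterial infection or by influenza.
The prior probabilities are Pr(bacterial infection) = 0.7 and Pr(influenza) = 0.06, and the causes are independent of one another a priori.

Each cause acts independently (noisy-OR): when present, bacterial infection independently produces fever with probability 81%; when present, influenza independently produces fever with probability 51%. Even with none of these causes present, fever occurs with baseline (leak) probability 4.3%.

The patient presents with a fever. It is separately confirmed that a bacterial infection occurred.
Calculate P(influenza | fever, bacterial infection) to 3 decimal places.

Under noisy-OR, P(fever | causes) = 1 − (1−0.043)·∏(1−qᵢ) over the active causes.
P(fever | bacterial infection) = 0.81817·0.94 + 0.910903·0.06 = 0.769080 + 0.054654 = 0.823734
Of this, 0.054654 comes from 0.910903·0.06 (the influenza=true cases).
Hence the posterior is 0.054654/0.823734 ≈ 0.066.

P(influenza | fever, bacterial infection) ≈ 0.066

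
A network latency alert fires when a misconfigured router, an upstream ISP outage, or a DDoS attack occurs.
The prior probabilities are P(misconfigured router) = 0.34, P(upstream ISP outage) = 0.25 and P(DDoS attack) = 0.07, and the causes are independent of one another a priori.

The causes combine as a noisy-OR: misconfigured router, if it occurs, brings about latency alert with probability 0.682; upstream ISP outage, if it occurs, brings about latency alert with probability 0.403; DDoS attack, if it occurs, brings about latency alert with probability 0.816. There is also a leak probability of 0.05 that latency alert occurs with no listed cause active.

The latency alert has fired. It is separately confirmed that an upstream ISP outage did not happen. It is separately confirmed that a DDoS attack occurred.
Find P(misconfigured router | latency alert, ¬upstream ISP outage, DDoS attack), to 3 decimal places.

Under noisy-OR, P(latency alert | causes) = 1 − (1−0.05)·∏(1−qᵢ) over the active causes.
By total probability over both values of misconfigured router:
  P(latency alert | ¬upstream ISP outage, DDoS attack) = 0.8252*0.66 + 0.944414*0.34
        = 0.544632 + 0.321101 = 0.865733
Keeping only the misconfigured router-present terms gives 0.321101, so
  P(misconfigured router | latency alert, ¬upstream ISP outage, DDoS attack) = 0.321101 / 0.865733 ≈ 0.371

P(misconfigured router | latency alert, ¬upstream ISP outage, DDoS attack) ≈ 0.371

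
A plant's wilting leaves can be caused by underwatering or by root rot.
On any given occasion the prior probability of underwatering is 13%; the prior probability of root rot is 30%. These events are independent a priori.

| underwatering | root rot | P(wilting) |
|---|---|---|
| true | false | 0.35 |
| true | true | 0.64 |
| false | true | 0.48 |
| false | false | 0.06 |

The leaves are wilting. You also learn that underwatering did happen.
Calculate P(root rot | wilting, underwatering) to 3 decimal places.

By total probability over both values of root rot:
  P(wilting | underwatering) = 0.35·0.7 + 0.64·0.3
        = 0.245000 + 0.192000 = 0.437000
The terms with root rot present sum to 0.192000, so
  P(root rot | wilting, underwatering) = 0.192000 / 0.437000 ≈ 0.439

P(root rot | wilting, underwatering) ≈ 0.439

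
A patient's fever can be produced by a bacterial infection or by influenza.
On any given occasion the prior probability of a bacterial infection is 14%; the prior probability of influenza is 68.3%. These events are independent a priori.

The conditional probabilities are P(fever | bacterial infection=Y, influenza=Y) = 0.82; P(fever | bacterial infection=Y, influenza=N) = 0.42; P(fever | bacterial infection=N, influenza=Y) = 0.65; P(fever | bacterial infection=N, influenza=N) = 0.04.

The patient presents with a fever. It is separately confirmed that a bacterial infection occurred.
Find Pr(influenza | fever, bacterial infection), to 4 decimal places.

P(fever | bacterial infection) = 0.42*0.317 + 0.82*0.683 = 0.133140 + 0.560060 = 0.693200
The influenza-present share is 0.82*0.683 = 0.560060.
So P(influenza | fever, bacterial infection) = 0.560060/0.693200 ≈ 0.8079.

Pr(influenza | fever, bacterial infection) ≈ 0.8079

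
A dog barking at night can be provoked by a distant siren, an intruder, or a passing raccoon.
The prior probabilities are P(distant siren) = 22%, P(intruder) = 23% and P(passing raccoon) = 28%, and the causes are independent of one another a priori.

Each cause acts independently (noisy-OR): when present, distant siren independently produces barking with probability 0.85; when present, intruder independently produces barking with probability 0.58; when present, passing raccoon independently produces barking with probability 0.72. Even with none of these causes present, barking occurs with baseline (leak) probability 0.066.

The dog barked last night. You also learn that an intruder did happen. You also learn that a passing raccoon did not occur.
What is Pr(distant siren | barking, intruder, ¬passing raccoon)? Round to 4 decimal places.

Under noisy-OR, P(barking | causes) = 1 − (1−0.066)·∏(1−qᵢ) over the active causes.
P(barking | intruder, ¬passing raccoon) = 0.60772·0.78 + 0.941158·0.22 = 0.474022 + 0.207055 = 0.681077
Restricting to configurations with distant siren present: 0.941158·0.22 = 0.207055.
P(distant siren | barking, intruder, ¬passing raccoon) = 0.207055 / 0.681077 ≈ 0.3040

Pr(distant siren | barking, intruder, ¬passing raccoon) ≈ 0.3040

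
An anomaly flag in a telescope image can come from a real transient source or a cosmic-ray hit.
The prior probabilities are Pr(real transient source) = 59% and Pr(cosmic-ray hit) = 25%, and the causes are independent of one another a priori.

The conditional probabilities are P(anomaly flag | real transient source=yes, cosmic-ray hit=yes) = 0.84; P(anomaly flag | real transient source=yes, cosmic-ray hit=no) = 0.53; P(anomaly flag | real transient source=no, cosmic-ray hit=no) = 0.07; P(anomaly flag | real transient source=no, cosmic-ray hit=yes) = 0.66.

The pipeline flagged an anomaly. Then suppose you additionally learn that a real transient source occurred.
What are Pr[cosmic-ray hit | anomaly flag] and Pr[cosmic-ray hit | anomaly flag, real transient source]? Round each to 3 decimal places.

Pr[cosmic-ray hit | anomaly flag] ≈ 0.428; Pr[cosmic-ray hit | anomaly flag, real transient source] ≈ 0.346

P(anomaly flag) = 0.07×0.41×0.75 + 0.66×0.41×0.25 + 0.53×0.59×0.75 + 0.84×0.59×0.25 = 0.021525 + 0.067650 + 0.234525 + 0.123900 = 0.447600
Of this, 0.191550 comes from 0.067650 + 0.123900 (the cosmic-ray hit=true cases).
P(cosmic-ray hit | anomaly flag) = 0.191550 / 0.447600 ≈ 0.428

With the extra evidence:
P(anomaly flag | real transient source) = 0.53*0.75 + 0.84*0.25 = 0.397500 + 0.210000 = 0.607500
Restricting to configurations with cosmic-ray hit present: 0.84*0.25 = 0.210000.
P(cosmic-ray hit | anomaly flag, real transient source) = 0.210000 / 0.607500 ≈ 0.346
Conditioning on real transient source lowers the posterior on cosmic-ray hit: the classic explaining-away effect in a common-effect structure.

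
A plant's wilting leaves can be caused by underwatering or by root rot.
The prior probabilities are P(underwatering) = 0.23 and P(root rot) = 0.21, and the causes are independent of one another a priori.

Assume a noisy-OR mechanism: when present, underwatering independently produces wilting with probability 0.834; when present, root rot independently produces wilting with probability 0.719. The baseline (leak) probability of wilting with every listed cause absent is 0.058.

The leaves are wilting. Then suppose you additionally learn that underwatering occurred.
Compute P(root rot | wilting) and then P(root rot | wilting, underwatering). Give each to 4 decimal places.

Under noisy-OR, P(wilting | causes) = 1 − (1−0.058)·∏(1−qᵢ) over the active causes.
Weight on root rot=true, given the evidence: 0.118898 + 0.046178 = 0.165076
Denominator P(wilting): 0.058×0.77×0.79 + 0.735298×0.77×0.21 + 0.843628×0.23×0.79 + 0.956059×0.23×0.21 = 0.353644
P(root rot | wilting) = 0.165076/0.353644 ≈ 0.4668

With the extra evidence:
For the numerator, keep only root rot=true terms: 0.956059×0.21 = 0.200772
Normalizer over all consistent configurations: 0.843628×0.79 + 0.956059×0.21 = 0.867238
Posterior = 0.200772 / 0.867238 ≈ 0.2315

P(root rot | wilting) ≈ 0.4668; P(root rot | wilting, underwatering) ≈ 0.2315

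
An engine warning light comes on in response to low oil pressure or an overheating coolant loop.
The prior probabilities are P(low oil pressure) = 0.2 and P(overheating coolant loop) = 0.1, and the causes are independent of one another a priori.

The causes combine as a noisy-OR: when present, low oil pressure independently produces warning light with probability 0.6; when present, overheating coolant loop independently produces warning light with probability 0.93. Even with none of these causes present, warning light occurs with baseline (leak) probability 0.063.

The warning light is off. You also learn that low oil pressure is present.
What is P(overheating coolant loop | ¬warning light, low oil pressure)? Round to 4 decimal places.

Under noisy-OR, P(warning light | causes) = 1 − (1−0.063)·∏(1−qᵢ) over the active causes.
Weight on overheating coolant loop=true, given the evidence: 0.026236×0.1 = 0.002624
The normalizing constant is 0.3748×0.9 + 0.026236×0.1 = 0.339944
P(overheating coolant loop | ¬warning light, low oil pressure) = 0.002624/0.339944 ≈ 0.0077

P(overheating coolant loop | ¬warning light, low oil pressure) ≈ 0.0077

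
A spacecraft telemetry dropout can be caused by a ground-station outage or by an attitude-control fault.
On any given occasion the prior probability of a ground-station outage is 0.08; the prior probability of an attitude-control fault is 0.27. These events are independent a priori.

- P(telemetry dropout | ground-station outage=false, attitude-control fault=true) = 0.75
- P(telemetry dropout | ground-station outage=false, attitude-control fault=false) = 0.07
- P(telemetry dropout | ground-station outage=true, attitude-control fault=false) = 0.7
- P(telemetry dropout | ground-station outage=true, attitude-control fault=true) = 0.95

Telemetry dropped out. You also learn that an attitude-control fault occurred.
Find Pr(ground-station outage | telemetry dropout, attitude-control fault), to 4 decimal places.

By total probability over both values of ground-station outage:
  P(telemetry dropout | attitude-control fault) = 0.75×0.92 + 0.95×0.08
        = 0.690000 + 0.076000 = 0.766000
Configurations with ground-station outage contribute 0.076000, so
  P(ground-station outage | telemetry dropout, attitude-control fault) = 0.076000 / 0.766000 ≈ 0.0992

Pr(ground-station outage | telemetry dropout, attitude-control fault) ≈ 0.0992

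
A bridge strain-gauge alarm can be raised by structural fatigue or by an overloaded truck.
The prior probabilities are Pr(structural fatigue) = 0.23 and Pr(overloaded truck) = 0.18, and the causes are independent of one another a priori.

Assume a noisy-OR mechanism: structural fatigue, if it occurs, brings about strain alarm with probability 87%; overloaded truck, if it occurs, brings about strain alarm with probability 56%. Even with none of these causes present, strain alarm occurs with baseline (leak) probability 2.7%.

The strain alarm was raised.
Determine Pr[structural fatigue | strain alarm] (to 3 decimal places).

Pr[structural fatigue | strain alarm] ≈ 0.679

Under noisy-OR, P(strain alarm | causes) = 1 − (1−0.027)·∏(1−qᵢ) over the active causes.
Sum P(strain alarm|·) weighted by the priors over the 4 (structural fatigue, overloaded truck) configurations:
  P(strain alarm) = 0.027*0.77*0.82 + 0.57188*0.77*0.18 + 0.87351*0.23*0.82 + 0.944344*0.23*0.18
        = 0.017048 + 0.079263 + 0.164744 + 0.039096 = 0.300151
The terms with structural fatigue present sum to 0.203840, so
  P(structural fatigue | strain alarm) = 0.203840 / 0.300151 ≈ 0.679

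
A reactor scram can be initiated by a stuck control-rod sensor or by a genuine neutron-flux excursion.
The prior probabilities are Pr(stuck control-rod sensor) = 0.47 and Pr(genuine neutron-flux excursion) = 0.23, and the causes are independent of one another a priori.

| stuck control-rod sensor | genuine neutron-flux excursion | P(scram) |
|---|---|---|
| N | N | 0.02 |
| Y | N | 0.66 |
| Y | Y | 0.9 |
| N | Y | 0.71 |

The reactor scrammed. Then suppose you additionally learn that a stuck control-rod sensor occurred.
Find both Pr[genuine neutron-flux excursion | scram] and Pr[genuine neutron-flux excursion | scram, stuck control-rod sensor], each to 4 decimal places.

Enumerate the 4 (stuck control-rod sensor, genuine neutron-flux excursion) configurations and weight by the priors:
  P(scram) = 0.02×0.53×0.77 + 0.71×0.53×0.23 + 0.66×0.47×0.77 + 0.9×0.47×0.23
        = 0.008162 + 0.086549 + 0.238854 + 0.097290 = 0.430855
Keeping only the genuine neutron-flux excursion-present terms gives 0.183839, so
  P(genuine neutron-flux excursion | scram) = 0.183839 / 0.430855 ≈ 0.4267

Now condition on the additional information:
Enumerate both values of genuine neutron-flux excursion and weight by the priors:
  P(scram | stuck control-rod sensor) = 0.66*0.77 + 0.9*0.23
        = 0.508200 + 0.207000 = 0.715200
The terms with genuine neutron-flux excursion present sum to 0.207000, so
  P(genuine neutron-flux excursion | scram, stuck control-rod sensor) = 0.207000 / 0.715200 ≈ 0.2894

Pr[genuine neutron-flux excursion | scram] ≈ 0.4267; Pr[genuine neutron-flux excursion | scram, stuck control-rod sensor] ≈ 0.2894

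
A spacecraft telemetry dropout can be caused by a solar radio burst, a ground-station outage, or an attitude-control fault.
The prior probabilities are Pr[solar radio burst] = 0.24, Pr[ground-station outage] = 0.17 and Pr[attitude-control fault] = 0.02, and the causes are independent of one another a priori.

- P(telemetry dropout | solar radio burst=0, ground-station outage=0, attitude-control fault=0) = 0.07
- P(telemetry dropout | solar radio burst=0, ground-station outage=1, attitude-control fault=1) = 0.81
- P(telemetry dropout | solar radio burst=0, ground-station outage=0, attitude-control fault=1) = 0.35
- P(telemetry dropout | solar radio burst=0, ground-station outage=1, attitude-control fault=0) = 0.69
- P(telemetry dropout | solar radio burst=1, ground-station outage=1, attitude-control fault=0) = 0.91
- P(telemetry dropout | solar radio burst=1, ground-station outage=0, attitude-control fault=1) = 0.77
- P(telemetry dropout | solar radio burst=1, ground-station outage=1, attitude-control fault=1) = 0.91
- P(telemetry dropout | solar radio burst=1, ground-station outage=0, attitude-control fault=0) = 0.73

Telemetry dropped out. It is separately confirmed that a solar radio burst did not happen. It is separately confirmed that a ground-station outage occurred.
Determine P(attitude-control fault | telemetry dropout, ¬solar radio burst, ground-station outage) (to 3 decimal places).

P(attitude-control fault | telemetry dropout, ¬solar radio burst, ground-station outage) ≈ 0.023

Weight on attitude-control fault=true, given the evidence: 0.81*0.02 = 0.016200
Normalizer over all consistent configurations: 0.69*0.98 + 0.81*0.02 = 0.692400
Posterior = 0.016200 / 0.692400 ≈ 0.023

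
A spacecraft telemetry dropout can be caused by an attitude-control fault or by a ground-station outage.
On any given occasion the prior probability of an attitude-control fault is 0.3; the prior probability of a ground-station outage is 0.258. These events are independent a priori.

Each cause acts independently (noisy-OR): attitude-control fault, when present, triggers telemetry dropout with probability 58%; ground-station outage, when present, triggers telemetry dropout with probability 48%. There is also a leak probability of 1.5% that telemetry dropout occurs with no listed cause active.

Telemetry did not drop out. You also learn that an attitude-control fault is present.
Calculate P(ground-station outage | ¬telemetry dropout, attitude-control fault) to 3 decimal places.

Under noisy-OR, P(telemetry dropout | causes) = 1 − (1−0.015)·∏(1−qᵢ) over the active causes.
Numerator (weight on configurations with ground-station outage): 0.215124*0.258 = 0.055502
The normalizing constant is 0.4137*0.742 + 0.215124*0.258 = 0.362467
Posterior = 0.055502 / 0.362467 ≈ 0.153

P(ground-station outage | ¬telemetry dropout, attitude-control fault) ≈ 0.153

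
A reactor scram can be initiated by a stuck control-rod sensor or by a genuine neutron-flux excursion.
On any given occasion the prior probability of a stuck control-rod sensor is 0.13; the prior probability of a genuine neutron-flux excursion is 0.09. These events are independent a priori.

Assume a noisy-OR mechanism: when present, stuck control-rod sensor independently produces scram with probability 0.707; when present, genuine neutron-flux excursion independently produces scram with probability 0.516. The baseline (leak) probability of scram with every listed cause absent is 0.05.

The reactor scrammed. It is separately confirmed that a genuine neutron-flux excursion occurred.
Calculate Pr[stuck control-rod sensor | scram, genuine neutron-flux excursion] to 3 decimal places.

Under noisy-OR, P(scram | causes) = 1 − (1−0.05)·∏(1−qᵢ) over the active causes.
Enumerate both values of stuck control-rod sensor and weight by the priors:
  P(scram | genuine neutron-flux excursion) = 0.5402·0.87 + 0.865279·0.13
        = 0.469974 + 0.112486 = 0.582460
Configurations with stuck control-rod sensor contribute 0.112486, so
  P(stuck control-rod sensor | scram, genuine neutron-flux excursion) = 0.112486 / 0.582460 ≈ 0.193

Pr[stuck control-rod sensor | scram, genuine neutron-flux excursion] ≈ 0.193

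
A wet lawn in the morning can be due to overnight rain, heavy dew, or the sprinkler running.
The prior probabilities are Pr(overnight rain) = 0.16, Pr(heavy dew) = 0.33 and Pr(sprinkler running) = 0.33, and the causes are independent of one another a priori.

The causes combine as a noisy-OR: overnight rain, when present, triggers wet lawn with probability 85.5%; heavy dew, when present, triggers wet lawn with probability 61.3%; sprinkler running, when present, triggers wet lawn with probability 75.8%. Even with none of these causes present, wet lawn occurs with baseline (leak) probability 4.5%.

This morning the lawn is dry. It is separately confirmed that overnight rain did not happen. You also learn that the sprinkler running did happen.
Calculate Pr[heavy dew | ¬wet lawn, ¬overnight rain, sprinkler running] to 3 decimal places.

Under noisy-OR, P(wet lawn | causes) = 1 − (1−0.045)·∏(1−qᵢ) over the active causes.
P(¬wet lawn | ¬overnight rain, sprinkler running) = 0.23111*0.67 + 0.08944*0.33 = 0.154844 + 0.029515 = 0.184359
Restricting to configurations with heavy dew present: 0.08944*0.33 = 0.029515.
So P(heavy dew | ¬wet lawn, ¬overnight rain, sprinkler running) = 0.029515/0.184359 ≈ 0.160.

Pr[heavy dew | ¬wet lawn, ¬overnight rain, sprinkler running] ≈ 0.160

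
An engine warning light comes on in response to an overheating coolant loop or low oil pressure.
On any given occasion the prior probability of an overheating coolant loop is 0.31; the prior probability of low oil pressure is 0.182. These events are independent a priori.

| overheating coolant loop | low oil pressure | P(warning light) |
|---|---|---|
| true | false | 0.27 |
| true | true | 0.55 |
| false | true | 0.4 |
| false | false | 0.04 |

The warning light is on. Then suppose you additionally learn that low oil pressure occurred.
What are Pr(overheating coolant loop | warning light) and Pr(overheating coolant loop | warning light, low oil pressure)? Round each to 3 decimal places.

P(warning light) = 0.04*0.69*0.818 + 0.4*0.69*0.182 + 0.27*0.31*0.818 + 0.55*0.31*0.182 = 0.022577 + 0.050232 + 0.068467 + 0.031031 = 0.172307
The overheating coolant loop-present share is 0.068467 + 0.031031 = 0.099498.
So P(overheating coolant loop | warning light) = 0.099498/0.172307 ≈ 0.577.

Now condition on the additional information:
P(warning light | low oil pressure) = 0.4·0.69 + 0.55·0.31 = 0.276000 + 0.170500 = 0.446500
Restricting to configurations with overheating coolant loop present: 0.55·0.31 = 0.170500.
Hence the posterior is 0.170500/0.446500 ≈ 0.382.

Pr(overheating coolant loop | warning light) ≈ 0.577; Pr(overheating coolant loop | warning light, low oil pressure) ≈ 0.382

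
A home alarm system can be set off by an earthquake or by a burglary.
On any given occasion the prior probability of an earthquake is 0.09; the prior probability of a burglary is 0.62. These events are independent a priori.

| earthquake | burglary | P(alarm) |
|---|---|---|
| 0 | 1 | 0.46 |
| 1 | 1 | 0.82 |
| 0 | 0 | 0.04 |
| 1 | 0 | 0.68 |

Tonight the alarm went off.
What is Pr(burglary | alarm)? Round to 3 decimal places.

Weight on burglary=true, given the evidence: 0.259532 + 0.045756 = 0.305288
The normalizing constant is 0.04·0.91·0.38 + 0.46·0.91·0.62 + 0.68·0.09·0.38 + 0.82·0.09·0.62 = 0.342376
P(burglary | alarm) = 0.305288/0.342376 ≈ 0.892

Pr(burglary | alarm) ≈ 0.892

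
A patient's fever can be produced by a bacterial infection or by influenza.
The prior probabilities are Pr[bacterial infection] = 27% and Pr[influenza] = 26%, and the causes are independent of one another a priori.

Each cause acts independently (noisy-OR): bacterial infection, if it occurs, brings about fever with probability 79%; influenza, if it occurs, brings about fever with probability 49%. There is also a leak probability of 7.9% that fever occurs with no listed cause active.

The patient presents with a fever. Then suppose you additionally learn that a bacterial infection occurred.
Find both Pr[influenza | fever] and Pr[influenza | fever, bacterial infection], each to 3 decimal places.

Pr[influenza | fever] ≈ 0.446; Pr[influenza | fever, bacterial infection] ≈ 0.282

Under noisy-OR, P(fever | causes) = 1 − (1−0.079)·∏(1−qᵢ) over the active causes.
Enumerate the 4 (bacterial infection, influenza) configurations and weight by the priors:
  P(fever) = 0.079·0.73·0.74 + 0.53029·0.73·0.26 + 0.80659·0.27·0.74 + 0.901361·0.27·0.26
        = 0.042676 + 0.100649 + 0.161157 + 0.063276 = 0.367758
Keeping only the influenza-present terms gives 0.163925, so
  P(influenza | fever) = 0.163925 / 0.367758 ≈ 0.446

Now condition on the additional information:
P(fever | bacterial infection) = 0.80659×0.74 + 0.901361×0.26 = 0.596877 + 0.234354 = 0.831231
Of this, 0.234354 comes from 0.901361×0.26 (the influenza=true cases).
P(influenza | fever, bacterial infection) = 0.234354 / 0.831231 ≈ 0.282
— bacterial infection explains away the evidence for influenza.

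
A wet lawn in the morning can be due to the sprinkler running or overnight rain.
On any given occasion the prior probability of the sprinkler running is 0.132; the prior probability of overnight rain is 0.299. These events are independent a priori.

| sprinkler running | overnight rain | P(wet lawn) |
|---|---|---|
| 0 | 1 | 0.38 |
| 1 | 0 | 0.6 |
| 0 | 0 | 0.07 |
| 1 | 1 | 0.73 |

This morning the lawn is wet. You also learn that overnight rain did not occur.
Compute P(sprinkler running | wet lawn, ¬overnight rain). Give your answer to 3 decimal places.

For the numerator, keep only sprinkler running=true terms: 0.6×0.132 = 0.079200
The normalizing constant is 0.07×0.868 + 0.6×0.132 = 0.139960
P(sprinkler running | wet lawn, ¬overnight rain) = 0.079200/0.139960 ≈ 0.566

P(sprinkler running | wet lawn, ¬overnight rain) ≈ 0.566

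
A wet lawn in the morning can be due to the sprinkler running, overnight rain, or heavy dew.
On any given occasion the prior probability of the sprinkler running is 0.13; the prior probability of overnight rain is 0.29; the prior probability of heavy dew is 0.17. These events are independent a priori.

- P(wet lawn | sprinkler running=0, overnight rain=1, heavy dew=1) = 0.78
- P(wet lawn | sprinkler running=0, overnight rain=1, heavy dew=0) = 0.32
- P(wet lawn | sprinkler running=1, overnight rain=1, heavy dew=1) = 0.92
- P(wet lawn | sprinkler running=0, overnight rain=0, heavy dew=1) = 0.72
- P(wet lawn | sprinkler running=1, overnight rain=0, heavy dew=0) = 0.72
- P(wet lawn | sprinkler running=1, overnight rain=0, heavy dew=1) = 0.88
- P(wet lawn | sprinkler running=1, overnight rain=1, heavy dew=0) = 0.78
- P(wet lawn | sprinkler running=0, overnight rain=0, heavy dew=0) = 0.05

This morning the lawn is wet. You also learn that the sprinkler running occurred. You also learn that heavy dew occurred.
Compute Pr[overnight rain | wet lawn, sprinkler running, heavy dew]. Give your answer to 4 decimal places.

Pr[overnight rain | wet lawn, sprinkler running, heavy dew] ≈ 0.2992

For the numerator, keep only overnight rain=true terms: 0.92×0.29 = 0.266800
Denominator P(wet lawn | sprinkler running, heavy dew): 0.88×0.71 + 0.92×0.29 = 0.891600
P(overnight rain | wet lawn, sprinkler running, heavy dew) = 0.266800/0.891600 ≈ 0.2992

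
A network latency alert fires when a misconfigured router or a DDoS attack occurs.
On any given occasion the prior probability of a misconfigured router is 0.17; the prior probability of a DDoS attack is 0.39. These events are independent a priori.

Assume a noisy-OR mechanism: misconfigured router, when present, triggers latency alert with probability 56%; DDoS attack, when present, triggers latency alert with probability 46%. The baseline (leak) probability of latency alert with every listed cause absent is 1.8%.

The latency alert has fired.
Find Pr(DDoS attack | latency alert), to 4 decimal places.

Pr(DDoS attack | latency alert) ≈ 0.7489

Under noisy-OR, P(latency alert | causes) = 1 − (1−0.018)·∏(1−qᵢ) over the active causes.
By total probability over the 4 (misconfigured router, DDoS attack) configurations:
  P(latency alert) = 0.018*0.83*0.61 + 0.46972*0.83*0.39 + 0.56792*0.17*0.61 + 0.766677*0.17*0.39
        = 0.009113 + 0.152048 + 0.058893 + 0.050831 = 0.270885
Keeping only the DDoS attack-present terms gives 0.202879, so
  P(DDoS attack | latency alert) = 0.202879 / 0.270885 ≈ 0.7489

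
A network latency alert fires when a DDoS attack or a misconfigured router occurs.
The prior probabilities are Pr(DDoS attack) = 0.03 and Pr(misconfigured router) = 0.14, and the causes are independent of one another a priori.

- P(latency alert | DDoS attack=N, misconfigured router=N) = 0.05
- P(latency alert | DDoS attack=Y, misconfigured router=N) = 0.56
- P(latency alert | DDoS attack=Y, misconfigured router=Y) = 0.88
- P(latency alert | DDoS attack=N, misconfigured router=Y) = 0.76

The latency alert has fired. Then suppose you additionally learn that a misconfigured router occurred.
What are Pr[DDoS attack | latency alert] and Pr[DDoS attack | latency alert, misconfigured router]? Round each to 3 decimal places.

Pr[DDoS attack | latency alert] ≈ 0.111; Pr[DDoS attack | latency alert, misconfigured router] ≈ 0.035

Numerator (weight on configurations with DDoS attack): 0.014448 + 0.003696 = 0.018144
Denominator P(latency alert): 0.05×0.97×0.86 + 0.76×0.97×0.14 + 0.56×0.03×0.86 + 0.88×0.03×0.14 = 0.163062
Posterior = 0.018144 / 0.163062 ≈ 0.111

Now condition on the additional information:
Numerator (weight on configurations with DDoS attack): 0.88*0.03 = 0.026400
Denominator P(latency alert | misconfigured router): 0.76*0.97 + 0.88*0.03 = 0.763600
Posterior = 0.026400 / 0.763600 ≈ 0.035
— misconfigured router explains away the evidence for DDoS attack.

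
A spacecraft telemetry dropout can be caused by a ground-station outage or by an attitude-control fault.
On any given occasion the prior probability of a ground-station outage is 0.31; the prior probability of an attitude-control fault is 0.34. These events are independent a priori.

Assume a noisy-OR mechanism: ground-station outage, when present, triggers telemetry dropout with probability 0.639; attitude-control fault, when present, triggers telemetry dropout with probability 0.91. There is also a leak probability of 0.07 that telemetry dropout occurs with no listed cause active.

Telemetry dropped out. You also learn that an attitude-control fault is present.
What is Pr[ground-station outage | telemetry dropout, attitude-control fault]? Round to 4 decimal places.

Under noisy-OR, P(telemetry dropout | causes) = 1 − (1−0.07)·∏(1−qᵢ) over the active causes.
Enumerate both values of ground-station outage and weight by the priors:
  P(telemetry dropout | attitude-control fault) = 0.9163·0.69 + 0.969784·0.31
        = 0.632247 + 0.300633 = 0.932880
Configurations with ground-station outage contribute 0.300633, so
  P(ground-station outage | telemetry dropout, attitude-control fault) = 0.300633 / 0.932880 ≈ 0.3223

Pr[ground-station outage | telemetry dropout, attitude-control fault] ≈ 0.3223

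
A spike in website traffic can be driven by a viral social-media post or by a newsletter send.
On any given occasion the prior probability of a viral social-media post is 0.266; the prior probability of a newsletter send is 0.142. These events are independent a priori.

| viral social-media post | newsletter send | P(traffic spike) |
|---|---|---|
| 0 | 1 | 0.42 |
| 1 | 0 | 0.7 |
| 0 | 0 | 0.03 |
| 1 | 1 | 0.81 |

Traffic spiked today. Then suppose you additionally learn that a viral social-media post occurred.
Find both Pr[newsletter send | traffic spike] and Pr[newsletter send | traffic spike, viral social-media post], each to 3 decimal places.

P(traffic spike) = 0.03·0.734·0.858 + 0.42·0.734·0.142 + 0.7·0.266·0.858 + 0.81·0.266·0.142 = 0.018893 + 0.043776 + 0.159760 + 0.030595 = 0.253024
Restricting to configurations with newsletter send present: 0.043776 + 0.030595 = 0.074371.
So P(newsletter send | traffic spike) = 0.074371/0.253024 ≈ 0.294.

Now also conditioning on viral social-media post=true:
Sum P(traffic spike|·) weighted by the priors over both values of newsletter send:
  P(traffic spike | viral social-media post) = 0.7·0.858 + 0.81·0.142
        = 0.600600 + 0.115020 = 0.715620
Keeping only the newsletter send-present terms gives 0.115020, so
  P(newsletter send | traffic spike, viral social-media post) = 0.115020 / 0.715620 ≈ 0.161
This is intercausal reasoning (explaining away): once viral social-media post accounts for the traffic spike, newsletter send becomes less likely.

Pr[newsletter send | traffic spike] ≈ 0.294; Pr[newsletter send | traffic spike, viral social-media post] ≈ 0.161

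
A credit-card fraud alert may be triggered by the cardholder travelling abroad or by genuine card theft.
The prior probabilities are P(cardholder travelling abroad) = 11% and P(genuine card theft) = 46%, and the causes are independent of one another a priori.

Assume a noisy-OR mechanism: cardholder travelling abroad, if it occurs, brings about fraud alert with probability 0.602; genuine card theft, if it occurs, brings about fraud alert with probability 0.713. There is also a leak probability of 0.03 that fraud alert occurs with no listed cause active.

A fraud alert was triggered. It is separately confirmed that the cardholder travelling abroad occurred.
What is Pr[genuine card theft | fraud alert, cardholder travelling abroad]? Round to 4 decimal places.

Under noisy-OR, P(fraud alert | causes) = 1 − (1−0.03)·∏(1−qᵢ) over the active causes.
P(fraud alert | cardholder travelling abroad) = 0.61394×0.54 + 0.889201×0.46 = 0.331528 + 0.409032 = 0.740560
The genuine card theft-present share is 0.889201×0.46 = 0.409032.
Hence the posterior is 0.409032/0.740560 ≈ 0.5523.

Pr[genuine card theft | fraud alert, cardholder travelling abroad] ≈ 0.5523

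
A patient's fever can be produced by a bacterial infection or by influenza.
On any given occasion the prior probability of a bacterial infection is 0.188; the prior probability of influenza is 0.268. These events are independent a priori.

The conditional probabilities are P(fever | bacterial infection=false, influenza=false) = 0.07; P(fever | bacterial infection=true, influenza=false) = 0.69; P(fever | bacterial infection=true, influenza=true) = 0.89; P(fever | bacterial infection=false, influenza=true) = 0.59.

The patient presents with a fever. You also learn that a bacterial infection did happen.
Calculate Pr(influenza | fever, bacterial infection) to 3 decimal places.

Pr(influenza | fever, bacterial infection) ≈ 0.321

P(fever | bacterial infection) = 0.69×0.732 + 0.89×0.268 = 0.505080 + 0.238520 = 0.743600
Of this, 0.238520 comes from 0.89×0.268 (the influenza=true cases).
So P(influenza | fever, bacterial infection) = 0.238520/0.743600 ≈ 0.321.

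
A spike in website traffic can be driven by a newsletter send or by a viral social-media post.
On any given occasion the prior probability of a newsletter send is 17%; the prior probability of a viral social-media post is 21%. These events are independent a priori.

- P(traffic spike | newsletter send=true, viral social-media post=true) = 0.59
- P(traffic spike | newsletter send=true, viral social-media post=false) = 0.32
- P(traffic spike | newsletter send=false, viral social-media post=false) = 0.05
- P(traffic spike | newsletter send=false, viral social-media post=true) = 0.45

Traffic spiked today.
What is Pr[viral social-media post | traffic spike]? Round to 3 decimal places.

Pr[viral social-media post | traffic spike] ≈ 0.568

Weight on viral social-media post=true, given the evidence: 0.078435 + 0.021063 = 0.099498
Normalizer over all consistent configurations: 0.05*0.83*0.79 + 0.45*0.83*0.21 + 0.32*0.17*0.79 + 0.59*0.17*0.21 = 0.175259
P(viral social-media post | traffic spike) = 0.099498/0.175259 ≈ 0.568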